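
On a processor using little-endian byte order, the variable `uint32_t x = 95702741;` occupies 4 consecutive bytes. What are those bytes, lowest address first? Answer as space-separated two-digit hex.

95702741 in hexadecimal, padded to 32 bits, is 0x05B44ED5.
Split into bytes (most-significant first): 05 B4 4E D5.
In little-endian order the low byte comes first in memory.
So at ascending addresses the bytes are D5 4E B4 05.

D5 4E B4 05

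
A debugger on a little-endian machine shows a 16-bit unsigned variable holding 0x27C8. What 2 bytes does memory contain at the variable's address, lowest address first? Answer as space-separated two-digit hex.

C8 27

Split into bytes (most-significant first): 27 C8.
Little-endian stores the least-significant byte at the lowest address.
So at ascending addresses the bytes are C8 27.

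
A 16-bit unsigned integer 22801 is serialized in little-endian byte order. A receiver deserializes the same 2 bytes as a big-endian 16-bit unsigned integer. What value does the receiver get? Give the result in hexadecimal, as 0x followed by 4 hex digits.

0x1159

22801 in 16-bit hexadecimal is 0x5911.
Stored little-endian, the bytes at ascending addresses are 11 59.
Read back as big-endian, the last byte is least significant, giving 0x1159.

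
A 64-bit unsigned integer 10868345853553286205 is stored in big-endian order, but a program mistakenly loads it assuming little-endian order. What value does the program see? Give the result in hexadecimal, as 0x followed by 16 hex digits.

0x3D1C2289F81ED496

10868345853553286205 in 64-bit hexadecimal is 0x96D41EF889221C3D.
Stored big-endian, the bytes at ascending addresses are 96 D4 1E F8 89 22 1C 3D.
Read back as little-endian, the first byte is least significant, giving 0x3D1C2289F81ED496.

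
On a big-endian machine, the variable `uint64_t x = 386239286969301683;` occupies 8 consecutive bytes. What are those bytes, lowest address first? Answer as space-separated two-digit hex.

386239286969301683 in hexadecimal, padded to 64 bits, is 0x055C3295CA1AFAB3.
Split into bytes (most-significant first): 05 5C 32 95 CA 1A FA B3.
Big-endian stores the most-significant byte at the lowest address.
So the memory order matches the most-significant-first order: 05 5C 32 95 CA 1A FA B3.

05 5C 32 95 CA 1A FA B3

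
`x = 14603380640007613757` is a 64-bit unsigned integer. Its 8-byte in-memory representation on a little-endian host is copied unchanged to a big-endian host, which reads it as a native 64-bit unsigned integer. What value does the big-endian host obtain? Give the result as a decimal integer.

4426326978037131722

14603380640007613757 in 64-bit hexadecimal is 0xCAA9A151EF786D3D.
Stored little-endian, the bytes at ascending addresses are 3D 6D 78 EF 51 A1 A9 CA.
Read back as big-endian, the last byte is least significant, giving 0x3D6D78EF51A1A9CA.
0x3D6D78EF51A1A9CA = 4426326978037131722.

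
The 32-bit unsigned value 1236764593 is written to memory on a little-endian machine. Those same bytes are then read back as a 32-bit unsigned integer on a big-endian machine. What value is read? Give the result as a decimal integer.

1236764593 in 32-bit hexadecimal is 0x49B787B1.
Stored little-endian, the bytes at ascending addresses are B1 87 B7 49.
Read back as big-endian, the last byte is least significant, giving 0xB187B749.
0xB187B749 = 2978461513.

2978461513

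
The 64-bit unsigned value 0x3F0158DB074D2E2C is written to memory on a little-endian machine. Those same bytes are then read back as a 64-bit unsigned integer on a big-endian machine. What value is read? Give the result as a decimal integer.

3183566682737606975

Stored little-endian, the bytes at ascending addresses are 2C 2E 4D 07 DB 58 01 3F.
Read back as big-endian, the last byte is least significant, giving 0x2C2E4D07DB58013F.
0x2C2E4D07DB58013F = 3183566682737606975.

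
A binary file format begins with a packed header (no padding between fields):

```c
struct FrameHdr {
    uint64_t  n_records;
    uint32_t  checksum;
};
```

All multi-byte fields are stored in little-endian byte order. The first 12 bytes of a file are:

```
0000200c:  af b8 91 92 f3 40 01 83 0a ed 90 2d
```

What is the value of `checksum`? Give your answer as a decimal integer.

`checksum` follows `n_records` (8 bytes), so it starts at byte offset 8 and occupies 4 bytes.
Bytes at offsets 8..11: 0A ED 90 2D.
Little-endian: lowest address holds the least-significant byte.
Reassemble most-significant byte first: 2D 90 ED 0A → 0x2D90ED0A.
0x2D90ED0A = 764472586.

764472586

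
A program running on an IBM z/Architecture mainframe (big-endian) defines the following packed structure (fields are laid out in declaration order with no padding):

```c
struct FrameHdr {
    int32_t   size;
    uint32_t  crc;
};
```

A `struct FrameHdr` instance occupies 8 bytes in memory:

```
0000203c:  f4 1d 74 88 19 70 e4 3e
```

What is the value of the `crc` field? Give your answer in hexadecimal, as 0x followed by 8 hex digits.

0x1970E43E

`crc` follows `size` (4 bytes), so it starts at byte offset 4 and occupies 4 bytes.
Bytes at offsets 4..7: 19 70 E4 3E.
Big-endian: lowest address holds the most-significant byte.
The bytes are already most-significant first: 0x1970E43E.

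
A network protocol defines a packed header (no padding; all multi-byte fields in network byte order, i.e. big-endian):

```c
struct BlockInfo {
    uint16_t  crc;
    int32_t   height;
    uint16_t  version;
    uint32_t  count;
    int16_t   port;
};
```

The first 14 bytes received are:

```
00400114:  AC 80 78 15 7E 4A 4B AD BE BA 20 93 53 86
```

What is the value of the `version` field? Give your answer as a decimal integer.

19373

`version` follows `crc` (2 B), `height` (4 B), so it starts at offset 2 + 4 = 6 and occupies 2 bytes.
Bytes at offsets 6..7: 4B AD.
In big-endian order the high byte comes first in memory.
The bytes are already most-significant first: 0x4BAD.
0x4BAD = 19373.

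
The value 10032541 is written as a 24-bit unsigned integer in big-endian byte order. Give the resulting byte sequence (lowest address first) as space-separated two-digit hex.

10032541 in hexadecimal, padded to 24 bits, is 0x99159D.
Split into bytes (most-significant first): 99 15 9D.
Big-endian: lowest address holds the most-significant byte.
So the memory order matches the most-significant-first order: 99 15 9D.

99 15 9D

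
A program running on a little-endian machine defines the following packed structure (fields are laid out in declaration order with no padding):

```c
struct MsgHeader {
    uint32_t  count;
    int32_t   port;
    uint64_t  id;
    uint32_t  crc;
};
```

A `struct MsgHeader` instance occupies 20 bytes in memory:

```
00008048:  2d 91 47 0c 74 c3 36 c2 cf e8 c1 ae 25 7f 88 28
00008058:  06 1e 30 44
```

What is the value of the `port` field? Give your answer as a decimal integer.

`port` follows `count` (4 bytes), so it starts at byte offset 4 and occupies 4 bytes.
Bytes at offsets 4..7: 74 C3 36 C2.
Little-endian stores the least-significant byte at the lowest address.
Reassemble most-significant byte first: C2 36 C3 74 → 0xC236C374.
Top bit is set, so as a signed 32-bit value this is 0xC236C374 − 2^32 = -1036598412.

-1036598412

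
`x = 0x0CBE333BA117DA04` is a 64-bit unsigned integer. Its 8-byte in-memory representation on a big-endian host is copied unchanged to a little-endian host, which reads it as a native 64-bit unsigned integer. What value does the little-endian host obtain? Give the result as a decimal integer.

349617902325054988

Stored big-endian, the bytes at ascending addresses are 0C BE 33 3B A1 17 DA 04.
Read back as little-endian, the first byte is least significant, giving 0x04DA17A13B33BE0C.
0x04DA17A13B33BE0C = 349617902325054988.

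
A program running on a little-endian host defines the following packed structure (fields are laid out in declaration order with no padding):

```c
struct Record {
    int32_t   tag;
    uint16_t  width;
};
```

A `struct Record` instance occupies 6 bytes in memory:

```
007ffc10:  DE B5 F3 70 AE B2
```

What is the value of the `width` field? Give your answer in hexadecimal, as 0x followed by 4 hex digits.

`width` follows `tag` (4 bytes), so it starts at byte offset 4 and occupies 2 bytes.
Bytes at offsets 4..5: AE B2.
Little-endian: lowest address holds the least-significant byte.
Reassemble most-significant byte first: B2 AE → 0xB2AE.

0xB2AE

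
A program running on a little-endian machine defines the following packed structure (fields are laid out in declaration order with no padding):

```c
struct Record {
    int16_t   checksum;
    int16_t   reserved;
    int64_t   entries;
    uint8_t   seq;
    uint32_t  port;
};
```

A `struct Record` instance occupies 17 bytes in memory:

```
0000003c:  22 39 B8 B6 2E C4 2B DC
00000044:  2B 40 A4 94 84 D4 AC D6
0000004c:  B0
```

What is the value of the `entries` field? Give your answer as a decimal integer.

`entries` follows `checksum` (2 B), `reserved` (2 B), so it starts at offset 2 + 2 = 4 and occupies 8 bytes.
Bytes at offsets 4..11: 2E C4 2B DC 2B 40 A4 94.
In little-endian order the low byte comes first in memory.
Reassemble most-significant byte first: 94 A4 40 2B DC 2B C4 2E → 0x94A4402BDC2BC42E.
Top bit is set, so as a signed 64-bit value this is 0x94A4402BDC2BC42E − 2^64 = -7735987702794042322.

-7735987702794042322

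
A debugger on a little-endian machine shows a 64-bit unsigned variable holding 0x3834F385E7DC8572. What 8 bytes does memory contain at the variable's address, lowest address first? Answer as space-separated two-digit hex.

Split into bytes (most-significant first): 38 34 F3 85 E7 DC 85 72.
In little-endian order the low byte comes first in memory.
So at ascending addresses the bytes are 72 85 DC E7 85 F3 34 38.

72 85 DC E7 85 F3 34 38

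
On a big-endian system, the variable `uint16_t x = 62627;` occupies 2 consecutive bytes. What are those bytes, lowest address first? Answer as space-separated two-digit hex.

62627 in hexadecimal, padded to 16 bits, is 0xF4A3.
Split into bytes (most-significant first): F4 A3.
Big-endian stores the most-significant byte at the lowest address.
So the memory order matches the most-significant-first order: F4 A3.

F4 A3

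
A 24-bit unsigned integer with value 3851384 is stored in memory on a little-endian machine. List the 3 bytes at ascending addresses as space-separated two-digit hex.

3851384 in hexadecimal, padded to 24 bits, is 0x3AC478.
Split into bytes (most-significant first): 3A C4 78.
Little-endian: lowest address holds the least-significant byte.
So at ascending addresses the bytes are 78 C4 3A.

78 C4 3A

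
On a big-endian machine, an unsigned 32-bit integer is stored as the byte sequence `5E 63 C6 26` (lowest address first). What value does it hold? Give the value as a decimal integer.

Big-endian stores the most-significant byte at the lowest address.
The bytes are already most-significant first: 0x5E63C626.
0x5E63C626 = 1583597094.

1583597094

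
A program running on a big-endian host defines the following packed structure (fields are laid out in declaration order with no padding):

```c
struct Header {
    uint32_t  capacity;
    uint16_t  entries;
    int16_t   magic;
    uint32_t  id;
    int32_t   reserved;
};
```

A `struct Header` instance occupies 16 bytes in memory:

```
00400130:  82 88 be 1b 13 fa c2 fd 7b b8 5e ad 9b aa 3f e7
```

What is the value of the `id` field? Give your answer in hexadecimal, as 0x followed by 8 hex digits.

0x7BB85EAD

`id` follows `capacity` (4 B), `entries` (2 B), `magic` (2 B), so it starts at offset 4 + 2 + 2 = 8 and occupies 4 bytes.
Bytes at offsets 8..11: 7B B8 5E AD.
Big-endian: lowest address holds the most-significant byte.
The bytes are already most-significant first: 0x7BB85EAD.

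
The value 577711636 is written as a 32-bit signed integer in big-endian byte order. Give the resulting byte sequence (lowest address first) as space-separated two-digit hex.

22 6F 2E 14

577711636 in hexadecimal, padded to 32 bits, is 0x226F2E14.
Split into bytes (most-significant first): 22 6F 2E 14.
Big-endian stores the most-significant byte at the lowest address.
So the memory order matches the most-significant-first order: 22 6F 2E 14.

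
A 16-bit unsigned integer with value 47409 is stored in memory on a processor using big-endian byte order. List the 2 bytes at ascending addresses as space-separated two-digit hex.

B9 31

47409 in hexadecimal, padded to 16 bits, is 0xB931.
Split into bytes (most-significant first): B9 31.
In big-endian order the high byte comes first in memory.
So the memory order matches the most-significant-first order: B9 31.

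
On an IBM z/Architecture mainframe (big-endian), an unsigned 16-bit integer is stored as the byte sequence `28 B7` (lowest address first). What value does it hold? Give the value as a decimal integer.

Big-endian: lowest address holds the most-significant byte.
The bytes are already most-significant first: 0x28B7.
0x28B7 = 10423.

10423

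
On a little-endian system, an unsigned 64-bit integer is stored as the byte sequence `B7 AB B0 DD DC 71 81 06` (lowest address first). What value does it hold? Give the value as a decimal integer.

In little-endian order the low byte comes first in memory.
Reassemble most-significant byte first: 06 81 71 DC DD B0 AB B7 → 0x068171DCDDB0ABB7.
0x068171DCDDB0ABB7 = 468781029649329079.

468781029649329079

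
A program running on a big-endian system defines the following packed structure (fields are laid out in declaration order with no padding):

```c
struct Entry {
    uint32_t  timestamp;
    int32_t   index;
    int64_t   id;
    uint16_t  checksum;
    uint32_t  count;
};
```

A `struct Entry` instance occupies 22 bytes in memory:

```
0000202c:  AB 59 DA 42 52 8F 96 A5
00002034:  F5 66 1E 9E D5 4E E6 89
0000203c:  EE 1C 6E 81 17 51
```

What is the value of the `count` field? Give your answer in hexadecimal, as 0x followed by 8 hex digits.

0x6E811751

`count` follows `timestamp` (4 B), `index` (4 B), `id` (8 B), `checksum` (2 B), so it starts at offset 4 + 4 + 8 + 2 = 18 and occupies 4 bytes.
Bytes at offsets 18..21: 6E 81 17 51.
Big-endian: lowest address holds the most-significant byte.
The bytes are already most-significant first: 0x6E811751.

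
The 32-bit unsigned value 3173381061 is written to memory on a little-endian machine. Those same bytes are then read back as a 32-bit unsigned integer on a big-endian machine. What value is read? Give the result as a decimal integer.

3321046461

3173381061 in 32-bit hexadecimal is 0xBD25F3C5.
Stored little-endian, the bytes at ascending addresses are C5 F3 25 BD.
Read back as big-endian, the last byte is least significant, giving 0xC5F325BD.
0xC5F325BD = 3321046461.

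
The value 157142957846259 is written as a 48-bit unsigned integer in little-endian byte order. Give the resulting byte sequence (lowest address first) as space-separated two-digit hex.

F3 6E 2E B2 EB 8E

157142957846259 in hexadecimal, padded to 48 bits, is 0x8EEBB22E6EF3.
Split into bytes (most-significant first): 8E EB B2 2E 6E F3.
In little-endian order the low byte comes first in memory.
So at ascending addresses the bytes are F3 6E 2E B2 EB 8E.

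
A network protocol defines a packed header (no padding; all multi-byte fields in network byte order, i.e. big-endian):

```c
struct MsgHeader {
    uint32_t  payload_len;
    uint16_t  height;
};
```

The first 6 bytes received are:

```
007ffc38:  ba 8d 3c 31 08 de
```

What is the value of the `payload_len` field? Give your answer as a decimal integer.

3129818161

`payload_len` is the first field, at byte offset 0, occupying 4 bytes.
Bytes at offsets 0..3: BA 8D 3C 31.
Big-endian stores the most-significant byte at the lowest address.
The bytes are already most-significant first: 0xBA8D3C31.
0xBA8D3C31 = 3129818161.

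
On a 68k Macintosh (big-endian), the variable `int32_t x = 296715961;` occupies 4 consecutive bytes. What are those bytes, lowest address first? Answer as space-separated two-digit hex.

296715961 in hexadecimal, padded to 32 bits, is 0x11AF86B9.
Split into bytes (most-significant first): 11 AF 86 B9.
In big-endian order the high byte comes first in memory.
So the memory order matches the most-significant-first order: 11 AF 86 B9.

11 AF 86 B9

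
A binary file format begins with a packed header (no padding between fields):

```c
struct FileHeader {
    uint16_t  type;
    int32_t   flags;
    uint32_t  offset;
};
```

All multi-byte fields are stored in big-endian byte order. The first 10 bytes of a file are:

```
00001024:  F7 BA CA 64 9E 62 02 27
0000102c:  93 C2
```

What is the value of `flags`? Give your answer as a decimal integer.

`flags` follows `type` (2 bytes), so it starts at byte offset 2 and occupies 4 bytes.
Bytes at offsets 2..5: CA 64 9E 62.
Big-endian stores the most-significant byte at the lowest address.
The bytes are already most-significant first: 0xCA649E62.
Top bit is set, so as a signed 32-bit value this is 0xCA649E62 − 2^32 = -899375518.

-899375518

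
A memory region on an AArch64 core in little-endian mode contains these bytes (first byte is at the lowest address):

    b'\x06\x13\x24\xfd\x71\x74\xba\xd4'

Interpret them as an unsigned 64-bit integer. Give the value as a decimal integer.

15328692314636030726

In little-endian order the low byte comes first in memory.
Reassemble most-significant byte first: D4 BA 74 71 FD 24 13 06 → 0xD4BA7471FD241306.
0xD4BA7471FD241306 = 15328692314636030726.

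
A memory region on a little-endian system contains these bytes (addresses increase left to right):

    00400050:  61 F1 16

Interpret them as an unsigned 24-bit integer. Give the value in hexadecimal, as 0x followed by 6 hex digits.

In little-endian order the low byte comes first in memory.
Reassemble most-significant byte first: 16 F1 61 → 0x16F161.

0x16F161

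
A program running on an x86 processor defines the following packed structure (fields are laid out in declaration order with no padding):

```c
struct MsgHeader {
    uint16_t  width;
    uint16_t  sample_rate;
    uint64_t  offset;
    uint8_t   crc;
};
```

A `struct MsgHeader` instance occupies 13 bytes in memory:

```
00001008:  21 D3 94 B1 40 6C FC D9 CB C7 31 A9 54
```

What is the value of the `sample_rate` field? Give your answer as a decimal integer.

45460

`sample_rate` follows `width` (2 bytes), so it starts at byte offset 2 and occupies 2 bytes.
Bytes at offsets 2..3: 94 B1.
Little-endian: lowest address holds the least-significant byte.
Reassemble most-significant byte first: B1 94 → 0xB194.
0xB194 = 45460.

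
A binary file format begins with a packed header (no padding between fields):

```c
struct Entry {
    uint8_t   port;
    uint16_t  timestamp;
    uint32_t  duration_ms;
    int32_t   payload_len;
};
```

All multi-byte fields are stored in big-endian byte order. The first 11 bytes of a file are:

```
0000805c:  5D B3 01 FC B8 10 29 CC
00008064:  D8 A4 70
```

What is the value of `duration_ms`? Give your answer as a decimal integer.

4239921193

`duration_ms` follows `port` (1 B), `timestamp` (2 B), so it starts at offset 1 + 2 = 3 and occupies 4 bytes.
Bytes at offsets 3..6: FC B8 10 29.
In big-endian order the high byte comes first in memory.
The bytes are already most-significant first: 0xFCB81029.
0xFCB81029 = 4239921193.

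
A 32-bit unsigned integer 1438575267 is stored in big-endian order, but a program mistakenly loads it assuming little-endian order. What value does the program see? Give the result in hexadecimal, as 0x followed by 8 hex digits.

0xA3EABE55

1438575267 in 32-bit hexadecimal is 0x55BEEAA3.
Stored big-endian, the bytes at ascending addresses are 55 BE EA A3.
Read back as little-endian, the first byte is least significant, giving 0xA3EABE55.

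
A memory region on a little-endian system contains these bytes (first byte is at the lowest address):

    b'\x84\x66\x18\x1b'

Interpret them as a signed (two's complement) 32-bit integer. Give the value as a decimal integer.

454583940

Little-endian stores the least-significant byte at the lowest address.
Reassemble most-significant byte first: 1B 18 66 84 → 0x1B186684.
0x1B186684 = 454583940.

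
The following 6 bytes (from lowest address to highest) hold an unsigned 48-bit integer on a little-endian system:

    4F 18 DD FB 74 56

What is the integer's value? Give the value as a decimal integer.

Little-endian stores the least-significant byte at the lowest address.
Reassemble most-significant byte first: 56 74 FB DD 18 4F → 0x5674FBDD184F.
0x5674FBDD184F = 95060441765967.

95060441765967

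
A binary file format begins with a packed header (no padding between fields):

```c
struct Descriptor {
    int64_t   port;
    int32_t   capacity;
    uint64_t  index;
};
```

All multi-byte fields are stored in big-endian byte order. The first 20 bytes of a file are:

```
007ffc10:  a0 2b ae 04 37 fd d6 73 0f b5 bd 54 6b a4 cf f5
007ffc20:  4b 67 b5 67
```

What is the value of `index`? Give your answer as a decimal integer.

7756553110677861735

`index` follows `port` (8 B), `capacity` (4 B), so it starts at offset 8 + 4 = 12 and occupies 8 bytes.
Bytes at offsets 12..19: 6B A4 CF F5 4B 67 B5 67.
Big-endian stores the most-significant byte at the lowest address.
The bytes are already most-significant first: 0x6BA4CFF54B67B567.
0x6BA4CFF54B67B567 = 7756553110677861735.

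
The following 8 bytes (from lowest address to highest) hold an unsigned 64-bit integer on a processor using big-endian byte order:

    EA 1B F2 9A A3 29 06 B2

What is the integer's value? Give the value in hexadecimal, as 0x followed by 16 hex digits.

In big-endian order the high byte comes first in memory.
The bytes are already most-significant first: 0xEA1BF29AA32906B2.

0xEA1BF29AA32906B2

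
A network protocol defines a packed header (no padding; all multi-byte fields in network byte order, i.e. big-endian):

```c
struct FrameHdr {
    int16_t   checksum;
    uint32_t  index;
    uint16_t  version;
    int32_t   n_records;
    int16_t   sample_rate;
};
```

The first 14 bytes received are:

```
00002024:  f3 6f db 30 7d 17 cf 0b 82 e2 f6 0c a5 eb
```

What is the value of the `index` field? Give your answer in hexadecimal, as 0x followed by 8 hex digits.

0xDB307D17

`index` follows `checksum` (2 bytes), so it starts at byte offset 2 and occupies 4 bytes.
Bytes at offsets 2..5: DB 30 7D 17.
Big-endian: lowest address holds the most-significant byte.
The bytes are already most-significant first: 0xDB307D17.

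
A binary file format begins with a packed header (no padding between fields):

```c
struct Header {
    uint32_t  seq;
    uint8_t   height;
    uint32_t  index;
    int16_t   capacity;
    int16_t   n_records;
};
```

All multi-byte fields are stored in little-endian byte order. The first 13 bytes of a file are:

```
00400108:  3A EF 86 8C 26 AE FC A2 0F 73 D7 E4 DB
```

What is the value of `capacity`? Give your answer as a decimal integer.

-10381

`capacity` follows `seq` (4 B), `height` (1 B), `index` (4 B), so it starts at offset 4 + 1 + 4 = 9 and occupies 2 bytes.
Bytes at offsets 9..10: 73 D7.
Little-endian stores the least-significant byte at the lowest address.
Reassemble most-significant byte first: D7 73 → 0xD773.
Top bit is set, so as a signed 16-bit value this is 0xD773 − 2^16 = -10381.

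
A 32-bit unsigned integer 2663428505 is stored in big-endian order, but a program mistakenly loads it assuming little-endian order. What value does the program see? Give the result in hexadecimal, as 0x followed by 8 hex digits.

0x99B1C09E

2663428505 in 32-bit hexadecimal is 0x9EC0B199.
Stored big-endian, the bytes at ascending addresses are 9E C0 B1 99.
Read back as little-endian, the first byte is least significant, giving 0x99B1C09E.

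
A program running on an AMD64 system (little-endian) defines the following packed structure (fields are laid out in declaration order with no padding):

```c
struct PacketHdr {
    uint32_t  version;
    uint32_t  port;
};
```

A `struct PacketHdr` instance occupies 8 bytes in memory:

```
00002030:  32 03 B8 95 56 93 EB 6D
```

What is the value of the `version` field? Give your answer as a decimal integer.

`version` is the first field, at byte offset 0, occupying 4 bytes.
Bytes at offsets 0..3: 32 03 B8 95.
Little-endian: lowest address holds the least-significant byte.
Reassemble most-significant byte first: 95 B8 03 32 → 0x95B80332.
0x95B80332 = 2511864626.

2511864626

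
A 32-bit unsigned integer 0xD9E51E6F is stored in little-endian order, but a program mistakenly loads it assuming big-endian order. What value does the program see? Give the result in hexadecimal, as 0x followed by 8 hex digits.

Stored little-endian, the bytes at ascending addresses are 6F 1E E5 D9.
Read back as big-endian, the last byte is least significant, giving 0x6F1EE5D9.

0x6F1EE5D9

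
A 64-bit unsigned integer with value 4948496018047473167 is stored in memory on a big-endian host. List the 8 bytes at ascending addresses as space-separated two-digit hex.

44 AC 96 E9 00 27 96 0F

4948496018047473167 in hexadecimal, padded to 64 bits, is 0x44AC96E90027960F.
Split into bytes (most-significant first): 44 AC 96 E9 00 27 96 0F.
Big-endian stores the most-significant byte at the lowest address.
So the memory order matches the most-significant-first order: 44 AC 96 E9 00 27 96 0F.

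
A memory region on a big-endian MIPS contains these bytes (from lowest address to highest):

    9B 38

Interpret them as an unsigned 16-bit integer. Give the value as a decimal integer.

39736

In big-endian order the high byte comes first in memory.
The bytes are already most-significant first: 0x9B38.
0x9B38 = 39736.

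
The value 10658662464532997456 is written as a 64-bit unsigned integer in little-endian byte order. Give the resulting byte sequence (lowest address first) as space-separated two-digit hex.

10658662464532997456 in hexadecimal, padded to 64 bits, is 0x93EB2D0A1B476550.
Split into bytes (most-significant first): 93 EB 2D 0A 1B 47 65 50.
In little-endian order the low byte comes first in memory.
So at ascending addresses the bytes are 50 65 47 1B 0A 2D EB 93.

50 65 47 1B 0A 2D EB 93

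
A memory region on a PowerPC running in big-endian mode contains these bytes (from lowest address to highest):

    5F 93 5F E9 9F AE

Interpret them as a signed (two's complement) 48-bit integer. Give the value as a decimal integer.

Big-endian stores the most-significant byte at the lowest address.
The bytes are already most-significant first: 0x5F935FE99FAE.
0x5F935FE99FAE = 105086573977518.

105086573977518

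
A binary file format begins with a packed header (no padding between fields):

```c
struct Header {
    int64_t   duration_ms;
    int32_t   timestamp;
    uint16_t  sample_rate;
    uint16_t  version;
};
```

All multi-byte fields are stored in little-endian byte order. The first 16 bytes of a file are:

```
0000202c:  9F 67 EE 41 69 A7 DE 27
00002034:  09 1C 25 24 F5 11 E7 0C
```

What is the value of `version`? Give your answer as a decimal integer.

`version` follows `duration_ms` (8 B), `timestamp` (4 B), `sample_rate` (2 B), so it starts at offset 8 + 4 + 2 = 14 and occupies 2 bytes.
Bytes at offsets 14..15: E7 0C.
In little-endian order the low byte comes first in memory.
Reassemble most-significant byte first: 0C E7 → 0x0CE7.
0x0CE7 = 3303.

3303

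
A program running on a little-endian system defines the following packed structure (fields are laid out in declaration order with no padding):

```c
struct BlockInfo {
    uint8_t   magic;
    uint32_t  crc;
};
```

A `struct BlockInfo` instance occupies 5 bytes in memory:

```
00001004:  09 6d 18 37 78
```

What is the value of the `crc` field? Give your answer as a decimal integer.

`crc` follows `magic` (1 byte), so it starts at byte offset 1 and occupies 4 bytes.
Bytes at offsets 1..4: 6D 18 37 78.
Little-endian: lowest address holds the least-significant byte.
Reassemble most-significant byte first: 78 37 18 6D → 0x7837186D.
0x7837186D = 2016876653.

2016876653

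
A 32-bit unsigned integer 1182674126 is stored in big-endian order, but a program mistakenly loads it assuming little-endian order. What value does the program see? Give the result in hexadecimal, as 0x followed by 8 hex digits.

1182674126 in 32-bit hexadecimal is 0x467E2CCE.
Stored big-endian, the bytes at ascending addresses are 46 7E 2C CE.
Read back as little-endian, the first byte is least significant, giving 0xCE2C7E46.

0xCE2C7E46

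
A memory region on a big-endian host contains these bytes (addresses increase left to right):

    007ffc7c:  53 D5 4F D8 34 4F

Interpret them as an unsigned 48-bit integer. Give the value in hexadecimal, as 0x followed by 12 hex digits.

Big-endian stores the most-significant byte at the lowest address.
The bytes are already most-significant first: 0x53D54FD8344F.

0x53D54FD8344F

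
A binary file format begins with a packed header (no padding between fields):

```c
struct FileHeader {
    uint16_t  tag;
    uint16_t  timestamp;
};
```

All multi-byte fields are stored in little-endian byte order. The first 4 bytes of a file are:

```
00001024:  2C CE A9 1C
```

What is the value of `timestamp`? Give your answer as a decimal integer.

7337

`timestamp` follows `tag` (2 bytes), so it starts at byte offset 2 and occupies 2 bytes.
Bytes at offsets 2..3: A9 1C.
Little-endian stores the least-significant byte at the lowest address.
Reassemble most-significant byte first: 1C A9 → 0x1CA9.
0x1CA9 = 7337.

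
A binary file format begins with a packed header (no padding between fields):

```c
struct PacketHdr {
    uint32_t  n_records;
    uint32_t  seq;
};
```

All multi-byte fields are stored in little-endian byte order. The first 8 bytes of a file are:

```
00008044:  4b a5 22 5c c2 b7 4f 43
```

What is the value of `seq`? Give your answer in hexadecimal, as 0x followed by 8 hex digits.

0x434FB7C2

`seq` follows `n_records` (4 bytes), so it starts at byte offset 4 and occupies 4 bytes.
Bytes at offsets 4..7: C2 B7 4F 43.
In little-endian order the low byte comes first in memory.
Reassemble most-significant byte first: 43 4F B7 C2 → 0x434FB7C2.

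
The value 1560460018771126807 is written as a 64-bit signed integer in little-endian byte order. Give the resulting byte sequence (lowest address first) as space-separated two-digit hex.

1560460018771126807 in hexadecimal, padded to 64 bits, is 0x15A7DE1E910D6A17.
Split into bytes (most-significant first): 15 A7 DE 1E 91 0D 6A 17.
Little-endian stores the least-significant byte at the lowest address.
So at ascending addresses the bytes are 17 6A 0D 91 1E DE A7 15.

17 6A 0D 91 1E DE A7 15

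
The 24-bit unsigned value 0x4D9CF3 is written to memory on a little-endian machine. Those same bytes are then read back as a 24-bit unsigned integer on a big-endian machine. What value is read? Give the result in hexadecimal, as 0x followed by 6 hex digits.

0xF39C4D

Stored little-endian, the bytes at ascending addresses are F3 9C 4D.
Read back as big-endian, the last byte is least significant, giving 0xF39C4D.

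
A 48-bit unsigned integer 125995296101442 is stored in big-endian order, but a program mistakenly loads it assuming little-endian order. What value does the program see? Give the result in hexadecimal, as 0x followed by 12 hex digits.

125995296101442 in 48-bit hexadecimal is 0x729790DE1442.
Stored big-endian, the bytes at ascending addresses are 72 97 90 DE 14 42.
Read back as little-endian, the first byte is least significant, giving 0x4214DE909772.

0x4214DE909772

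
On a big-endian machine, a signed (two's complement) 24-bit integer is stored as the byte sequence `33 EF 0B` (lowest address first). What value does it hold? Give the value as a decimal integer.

Big-endian: lowest address holds the most-significant byte.
The bytes are already most-significant first: 0x33EF0B.
0x33EF0B = 3403531.

3403531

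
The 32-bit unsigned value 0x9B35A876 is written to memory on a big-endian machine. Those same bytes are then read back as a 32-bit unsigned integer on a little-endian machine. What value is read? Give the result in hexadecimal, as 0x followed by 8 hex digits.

0x76A8359B

Stored big-endian, the bytes at ascending addresses are 9B 35 A8 76.
Read back as little-endian, the first byte is least significant, giving 0x76A8359B.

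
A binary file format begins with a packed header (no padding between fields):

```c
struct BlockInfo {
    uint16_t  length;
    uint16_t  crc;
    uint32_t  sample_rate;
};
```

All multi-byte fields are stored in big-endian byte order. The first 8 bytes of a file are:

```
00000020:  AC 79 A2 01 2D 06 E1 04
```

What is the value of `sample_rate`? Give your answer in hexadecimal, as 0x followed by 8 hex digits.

0x2D06E104

`sample_rate` follows `length` (2 B), `crc` (2 B), so it starts at offset 2 + 2 = 4 and occupies 4 bytes.
Bytes at offsets 4..7: 2D 06 E1 04.
In big-endian order the high byte comes first in memory.
The bytes are already most-significant first: 0x2D06E104.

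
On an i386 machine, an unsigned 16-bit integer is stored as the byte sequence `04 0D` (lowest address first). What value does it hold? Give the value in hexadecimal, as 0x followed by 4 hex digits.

Little-endian stores the least-significant byte at the lowest address.
Reassemble most-significant byte first: 0D 04 → 0x0D04.

0x0D04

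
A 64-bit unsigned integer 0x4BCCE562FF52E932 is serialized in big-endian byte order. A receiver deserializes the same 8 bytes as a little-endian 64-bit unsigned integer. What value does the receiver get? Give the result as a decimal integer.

Stored big-endian, the bytes at ascending addresses are 4B CC E5 62 FF 52 E9 32.
Read back as little-endian, the first byte is least significant, giving 0x32E952FF62E5CC4B.
0x32E952FF62E5CC4B = 3668554628299344971.

3668554628299344971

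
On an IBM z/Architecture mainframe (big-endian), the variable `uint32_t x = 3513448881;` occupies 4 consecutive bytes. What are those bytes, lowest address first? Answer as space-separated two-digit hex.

D1 6A F9 B1

3513448881 in hexadecimal, padded to 32 bits, is 0xD16AF9B1.
Split into bytes (most-significant first): D1 6A F9 B1.
Big-endian stores the most-significant byte at the lowest address.
So the memory order matches the most-significant-first order: D1 6A F9 B1.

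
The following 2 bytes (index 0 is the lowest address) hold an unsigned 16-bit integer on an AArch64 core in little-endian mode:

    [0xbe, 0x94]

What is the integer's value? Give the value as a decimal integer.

38078

Little-endian stores the least-significant byte at the lowest address.
Reassemble most-significant byte first: 94 BE → 0x94BE.
0x94BE = 38078.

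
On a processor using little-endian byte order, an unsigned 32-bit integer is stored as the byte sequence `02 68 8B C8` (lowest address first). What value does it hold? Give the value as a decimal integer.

Little-endian: lowest address holds the least-significant byte.
Reassemble most-significant byte first: C8 8B 68 02 → 0xC88B6802.
0xC88B6802 = 3364579330.

3364579330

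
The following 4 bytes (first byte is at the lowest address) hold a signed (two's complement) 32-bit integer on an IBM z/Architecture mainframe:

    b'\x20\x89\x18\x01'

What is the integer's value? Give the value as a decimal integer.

In big-endian order the high byte comes first in memory.
The bytes are already most-significant first: 0x20891801.
0x20891801 = 545855489.

545855489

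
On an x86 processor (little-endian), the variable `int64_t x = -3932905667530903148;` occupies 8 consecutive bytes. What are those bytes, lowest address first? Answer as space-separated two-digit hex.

94 31 B3 FF 21 83 6B C9

Two's complement of -3932905667530903148 in 64 bits: 3932905667530903148 = 0x36947CDE004CCE6C; invert → 0xC96B8321FFB33193; add 1 → 0xC96B8321FFB33194.
Split into bytes (most-significant first): C9 6B 83 21 FF B3 31 94.
In little-endian order the low byte comes first in memory.
So at ascending addresses the bytes are 94 31 B3 FF 21 83 6B C9.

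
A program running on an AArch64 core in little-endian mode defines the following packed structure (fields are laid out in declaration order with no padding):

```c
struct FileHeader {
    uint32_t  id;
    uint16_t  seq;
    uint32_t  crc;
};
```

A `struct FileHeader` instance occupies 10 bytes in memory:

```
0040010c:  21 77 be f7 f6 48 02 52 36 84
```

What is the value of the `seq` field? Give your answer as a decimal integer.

18678

`seq` follows `id` (4 bytes), so it starts at byte offset 4 and occupies 2 bytes.
Bytes at offsets 4..5: F6 48.
Little-endian stores the least-significant byte at the lowest address.
Reassemble most-significant byte first: 48 F6 → 0x48F6.
0x48F6 = 18678.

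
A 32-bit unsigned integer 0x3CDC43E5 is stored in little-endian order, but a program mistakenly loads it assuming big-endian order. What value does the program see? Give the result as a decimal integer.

3846429756

Stored little-endian, the bytes at ascending addresses are E5 43 DC 3C.
Read back as big-endian, the last byte is least significant, giving 0xE543DC3C.
0xE543DC3C = 3846429756.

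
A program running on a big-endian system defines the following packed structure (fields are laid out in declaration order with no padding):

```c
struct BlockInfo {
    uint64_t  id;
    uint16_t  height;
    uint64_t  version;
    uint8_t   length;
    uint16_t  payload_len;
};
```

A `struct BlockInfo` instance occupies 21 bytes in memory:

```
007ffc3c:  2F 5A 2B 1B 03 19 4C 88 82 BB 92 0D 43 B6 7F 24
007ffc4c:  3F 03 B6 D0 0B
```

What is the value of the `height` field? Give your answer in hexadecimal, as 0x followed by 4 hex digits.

`height` follows `id` (8 bytes), so it starts at byte offset 8 and occupies 2 bytes.
Bytes at offsets 8..9: 82 BB.
In big-endian order the high byte comes first in memory.
The bytes are already most-significant first: 0x82BB.

0x82BB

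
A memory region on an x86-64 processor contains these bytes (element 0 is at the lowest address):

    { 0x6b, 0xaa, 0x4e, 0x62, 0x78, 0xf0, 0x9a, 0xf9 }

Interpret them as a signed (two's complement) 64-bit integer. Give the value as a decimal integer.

In little-endian order the low byte comes first in memory.
Reassemble most-significant byte first: F9 9A F0 78 62 4E AA 6B → 0xF99AF078624EAA6B.
Top bit is set, so as a signed 64-bit value this is 0xF99AF078624EAA6B − 2^64 = -460791612015990165.

-460791612015990165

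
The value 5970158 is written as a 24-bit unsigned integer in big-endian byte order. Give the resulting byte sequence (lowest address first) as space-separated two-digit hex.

5970158 in hexadecimal, padded to 24 bits, is 0x5B18EE.
Split into bytes (most-significant first): 5B 18 EE.
Big-endian stores the most-significant byte at the lowest address.
So the memory order matches the most-significant-first order: 5B 18 EE.

5B 18 EE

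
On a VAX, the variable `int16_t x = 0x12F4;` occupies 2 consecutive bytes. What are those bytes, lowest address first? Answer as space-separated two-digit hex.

Split into bytes (most-significant first): 12 F4.
Little-endian: lowest address holds the least-significant byte.
So at ascending addresses the bytes are F4 12.

F4 12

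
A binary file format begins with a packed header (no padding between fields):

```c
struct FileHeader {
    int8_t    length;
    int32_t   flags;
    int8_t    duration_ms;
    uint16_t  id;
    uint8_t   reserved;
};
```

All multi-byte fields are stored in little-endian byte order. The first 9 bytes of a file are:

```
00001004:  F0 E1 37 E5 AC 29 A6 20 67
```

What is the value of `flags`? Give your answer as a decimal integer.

`flags` follows `length` (1 byte), so it starts at byte offset 1 and occupies 4 bytes.
Bytes at offsets 1..4: E1 37 E5 AC.
In little-endian order the low byte comes first in memory.
Reassemble most-significant byte first: AC E5 37 E1 → 0xACE537E1.
Top bit is set, so as a signed 32-bit value this is 0xACE537E1 − 2^32 = -1394264095.

-1394264095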